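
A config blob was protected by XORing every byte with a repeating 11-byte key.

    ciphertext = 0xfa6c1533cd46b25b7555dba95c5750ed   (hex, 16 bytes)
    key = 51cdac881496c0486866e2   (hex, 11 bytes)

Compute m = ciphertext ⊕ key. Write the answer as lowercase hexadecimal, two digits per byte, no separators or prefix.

aba1b9bbd9d072131d3339f891fbd8f9

The 11-byte key repeats, so the effective keystream is 51 cd ac 88 14 96 c0 48 68 66 e2 51 cd ac 88 14.
byte 0: 250 ⊕  81 = 171
byte 1: 108 ⊕ 205 = 161
byte 2:  21 ⊕ 172 = 185
byte 3:  51 ⊕ 136 = 187
byte 4: 205 ⊕  20 = 217
byte 5:  70 ⊕ 150 = 208
byte 6: 178 ⊕ 192 = 114
byte 7:  91 ⊕  72 =  19
byte 8: 117 ⊕ 104 =  29
byte 9:  85 ⊕ 102 =  51
byte 10: 219 ⊕ 226 =  57
byte 11: 169 ⊕  81 = 248
byte 12:  92 ⊕ 205 = 145
byte 13:  87 ⊕ 172 = 251
byte 14:  80 ⊕ 136 = 216
byte 15: 237 ⊕  20 = 249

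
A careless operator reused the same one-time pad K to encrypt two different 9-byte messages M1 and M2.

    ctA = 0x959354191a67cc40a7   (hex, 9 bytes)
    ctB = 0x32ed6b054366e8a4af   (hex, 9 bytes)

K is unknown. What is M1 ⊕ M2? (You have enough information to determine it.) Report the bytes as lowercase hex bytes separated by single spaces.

a7 7e 3f 1c 59 01 24 e4 08

ctA ⊕ ctB = (M1 ⊕ K) ⊕ (M2 ⊕ K) = M1 ⊕ M2 — the shared key cancels under XOR.
95 ^ 32 = a7
93 ^ ed = 7e
54 ^ 6b = 3f
19 ^ 05 = 1c
1a ^ 43 = 59
67 ^ 66 = 01
cc ^ e8 = 24
40 ^ a4 = e4
a7 ^ af = 08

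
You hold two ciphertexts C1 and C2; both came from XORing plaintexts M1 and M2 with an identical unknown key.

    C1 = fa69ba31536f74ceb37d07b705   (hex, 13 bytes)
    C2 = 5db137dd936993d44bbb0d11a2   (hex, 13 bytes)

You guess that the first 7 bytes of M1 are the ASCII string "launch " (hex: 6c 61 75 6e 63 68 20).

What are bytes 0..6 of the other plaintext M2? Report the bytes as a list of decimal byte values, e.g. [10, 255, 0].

First, C1 ⊕ C2 = (M1 ⊕ K) ⊕ (M2 ⊕ K) = M1 ⊕ M2, so the key drops out. Then M2 = (M1 ⊕ M2) ⊕ M1 over the first 7 bytes.
byte 0: (fa xor 5d) xor 6c = a7 xor 6c = cb
byte 1: (69 xor b1) xor 61 = d8 xor 61 = b9
byte 2: (ba xor 37) xor 75 = 8d xor 75 = f8
byte 3: (31 xor dd) xor 6e = ec xor 6e = 82
byte 4: (53 xor 93) xor 63 = c0 xor 63 = a3
byte 5: (6f xor 69) xor 68 = 06 xor 68 = 6e
byte 6: (74 xor 93) xor 20 = e7 xor 20 = c7

[203, 185, 248, 130, 163, 110, 199]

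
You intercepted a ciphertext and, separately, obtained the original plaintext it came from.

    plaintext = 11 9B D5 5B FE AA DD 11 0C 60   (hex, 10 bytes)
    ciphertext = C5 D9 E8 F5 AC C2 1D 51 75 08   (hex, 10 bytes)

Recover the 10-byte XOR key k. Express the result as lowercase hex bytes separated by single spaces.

Since ciphertext = plaintext ⊕ k, XORing both sides with plaintext gives k = plaintext ⊕ ciphertext.
byte 0:  17 ^ 197 = 212
byte 1: 155 ^ 217 =  66
byte 2: 213 ^ 232 =  61
byte 3:  91 ^ 245 = 174
byte 4: 254 ^ 172 =  82
byte 5: 170 ^ 194 = 104
byte 6: 221 ^  29 = 192
byte 7:  17 ^  81 =  64
byte 8:  12 ^ 117 = 121
byte 9:  96 ^   8 = 104

d4 42 3d ae 52 68 c0 40 79 68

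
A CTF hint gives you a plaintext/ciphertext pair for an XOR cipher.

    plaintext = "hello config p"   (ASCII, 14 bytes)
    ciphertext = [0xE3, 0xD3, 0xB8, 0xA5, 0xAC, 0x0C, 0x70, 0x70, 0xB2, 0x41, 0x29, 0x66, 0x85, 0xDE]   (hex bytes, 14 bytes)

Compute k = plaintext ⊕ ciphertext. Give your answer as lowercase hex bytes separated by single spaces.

8b b6 d4 c9 c3 2c 13 1f dc 27 40 01 a5 ae

Since ciphertext = plaintext ⊕ k, XORing both sides with plaintext gives k = plaintext ⊕ ciphertext.
01101000 xor 11100011 = 10001011
01100101 xor 11010011 = 10110110
01101100 xor 10111000 = 11010100
01101100 xor 10100101 = 11001001
01101111 xor 10101100 = 11000011
00100000 xor 00001100 = 00101100
01100011 xor 01110000 = 00010011
01101111 xor 01110000 = 00011111
01101110 xor 10110010 = 11011100
01100110 xor 01000001 = 00100111
01101001 xor 00101001 = 01000000
01100111 xor 01100110 = 00000001
00100000 xor 10000101 = 10100101
01110000 xor 11011110 = 10101110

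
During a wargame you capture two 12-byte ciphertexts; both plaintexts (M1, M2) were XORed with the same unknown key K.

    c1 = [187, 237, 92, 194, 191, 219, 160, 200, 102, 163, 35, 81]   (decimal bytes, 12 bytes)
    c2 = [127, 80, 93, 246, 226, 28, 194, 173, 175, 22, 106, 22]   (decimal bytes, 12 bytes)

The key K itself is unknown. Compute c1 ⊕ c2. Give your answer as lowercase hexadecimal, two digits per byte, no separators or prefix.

c4bd01345dc76265c9b54947

c1 ⊕ c2 = (M1 ⊕ K) ⊕ (M2 ⊕ K) = M1 ⊕ M2 — the shared key cancels under XOR.
byte 0: bb ⊕ 7f = c4
byte 1: ed ⊕ 50 = bd
byte 2: 5c ⊕ 5d = 01
byte 3: c2 ⊕ f6 = 34
byte 4: bf ⊕ e2 = 5d
byte 5: db ⊕ 1c = c7
byte 6: a0 ⊕ c2 = 62
byte 7: c8 ⊕ ad = 65
byte 8: 66 ⊕ af = c9
byte 9: a3 ⊕ 16 = b5
byte 10: 23 ⊕ 6a = 49
byte 11: 51 ⊕ 16 = 47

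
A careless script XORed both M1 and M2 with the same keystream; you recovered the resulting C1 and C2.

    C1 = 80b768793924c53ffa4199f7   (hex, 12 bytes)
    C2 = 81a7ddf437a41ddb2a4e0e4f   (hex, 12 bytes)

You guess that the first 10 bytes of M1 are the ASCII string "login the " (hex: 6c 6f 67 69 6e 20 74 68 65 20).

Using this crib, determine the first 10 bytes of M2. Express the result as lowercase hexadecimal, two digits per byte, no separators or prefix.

6d7fd2e460a0ac8cb52f

First, C1 ⊕ C2 = (M1 ⊕ K) ⊕ (M2 ⊕ K) = M1 ⊕ M2, so the key drops out. Then M2 = (M1 ⊕ M2) ⊕ M1 over the first 10 bytes.
byte 0: (80 ^ 81) ^ 6c = 01 ^ 6c = 6d
byte 1: (b7 ^ a7) ^ 6f = 10 ^ 6f = 7f
byte 2: (68 ^ dd) ^ 67 = b5 ^ 67 = d2
byte 3: (79 ^ f4) ^ 69 = 8d ^ 69 = e4
byte 4: (39 ^ 37) ^ 6e = 0e ^ 6e = 60
byte 5: (24 ^ a4) ^ 20 = 80 ^ 20 = a0
byte 6: (c5 ^ 1d) ^ 74 = d8 ^ 74 = ac
byte 7: (3f ^ db) ^ 68 = e4 ^ 68 = 8c
byte 8: (fa ^ 2a) ^ 65 = d0 ^ 65 = b5
byte 9: (41 ^ 4e) ^ 20 = 0f ^ 20 = 2f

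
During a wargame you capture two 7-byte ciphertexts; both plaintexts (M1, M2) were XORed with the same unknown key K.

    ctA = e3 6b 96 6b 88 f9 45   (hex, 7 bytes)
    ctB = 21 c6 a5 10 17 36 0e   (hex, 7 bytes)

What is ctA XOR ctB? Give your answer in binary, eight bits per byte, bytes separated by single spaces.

11000010 10101101 00110011 01111011 10011111 11001111 01001011

ctA ⊕ ctB = (M1 ⊕ K) ⊕ (M2 ⊕ K) = M1 ⊕ M2 — the shared key cancels under XOR.
e3 XOR 21 = c2
6b XOR c6 = ad
96 XOR a5 = 33
6b XOR 10 = 7b
88 XOR 17 = 9f
f9 XOR 36 = cf
45 XOR 0e = 4b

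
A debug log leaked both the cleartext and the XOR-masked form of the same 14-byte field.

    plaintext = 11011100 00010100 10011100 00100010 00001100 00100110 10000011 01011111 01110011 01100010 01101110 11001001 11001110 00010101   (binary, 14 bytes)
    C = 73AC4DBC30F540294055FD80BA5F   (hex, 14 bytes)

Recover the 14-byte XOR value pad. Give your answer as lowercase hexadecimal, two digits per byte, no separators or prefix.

Since C = plaintext ⊕ pad, XORing both sides with plaintext gives pad = plaintext ⊕ C.
byte 0: 220 ⊕ 115 = 175
byte 1:  20 ⊕ 172 = 184
byte 2: 156 ⊕  77 = 209
byte 3:  34 ⊕ 188 = 158
byte 4:  12 ⊕  48 =  60
byte 5:  38 ⊕ 245 = 211
byte 6: 131 ⊕  64 = 195
byte 7:  95 ⊕  41 = 118
byte 8: 115 ⊕  64 =  51
byte 9:  98 ⊕  85 =  55
byte 10: 110 ⊕ 253 = 147
byte 11: 201 ⊕ 128 =  73
byte 12: 206 ⊕ 186 = 116
byte 13:  21 ⊕  95 =  74

afb8d19e3cd3c37633379349744a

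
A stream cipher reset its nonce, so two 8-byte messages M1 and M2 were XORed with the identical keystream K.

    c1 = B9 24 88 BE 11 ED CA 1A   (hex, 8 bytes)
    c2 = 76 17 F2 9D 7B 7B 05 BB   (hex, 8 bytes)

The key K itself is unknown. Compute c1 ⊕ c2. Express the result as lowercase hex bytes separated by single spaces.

cf 33 7a 23 6a 96 cf a1

c1 ⊕ c2 = (M1 ⊕ K) ⊕ (M2 ⊕ K) = M1 ⊕ M2 — the shared key cancels under XOR.
10111001 xor 01110110 = 11001111
00100100 xor 00010111 = 00110011
10001000 xor 11110010 = 01111010
10111110 xor 10011101 = 00100011
00010001 xor 01111011 = 01101010
11101101 xor 01111011 = 10010110
11001010 xor 00000101 = 11001111
00011010 xor 10111011 = 10100001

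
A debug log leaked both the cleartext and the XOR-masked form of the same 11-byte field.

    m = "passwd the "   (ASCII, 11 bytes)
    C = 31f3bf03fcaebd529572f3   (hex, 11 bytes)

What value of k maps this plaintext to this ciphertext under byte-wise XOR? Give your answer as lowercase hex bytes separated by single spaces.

Since C = m ⊕ k, XORing both sides with m gives k = m ⊕ C.
byte 0: 70 XOR 31 = 41
byte 1: 61 XOR f3 = 92
byte 2: 73 XOR bf = cc
byte 3: 73 XOR 03 = 70
byte 4: 77 XOR fc = 8b
byte 5: 64 XOR ae = ca
byte 6: 20 XOR bd = 9d
byte 7: 74 XOR 52 = 26
byte 8: 68 XOR 95 = fd
byte 9: 65 XOR 72 = 17
byte 10: 20 XOR f3 = d3

41 92 cc 70 8b ca 9d 26 fd 17 d3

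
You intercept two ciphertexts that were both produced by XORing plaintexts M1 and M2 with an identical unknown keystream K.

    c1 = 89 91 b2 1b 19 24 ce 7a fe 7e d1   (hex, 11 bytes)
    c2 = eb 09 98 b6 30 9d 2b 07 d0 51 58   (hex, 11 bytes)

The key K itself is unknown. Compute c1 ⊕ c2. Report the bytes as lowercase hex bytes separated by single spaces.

c1 ⊕ c2 = (M1 ⊕ K) ⊕ (M2 ⊕ K) = M1 ⊕ M2 — the shared key cancels under XOR.
89 ^ eb = 62
91 ^ 09 = 98
b2 ^ 98 = 2a
1b ^ b6 = ad
19 ^ 30 = 29
24 ^ 9d = b9
ce ^ 2b = e5
7a ^ 07 = 7d
fe ^ d0 = 2e
7e ^ 51 = 2f
d1 ^ 58 = 89

62 98 2a ad 29 b9 e5 7d 2e 2f 89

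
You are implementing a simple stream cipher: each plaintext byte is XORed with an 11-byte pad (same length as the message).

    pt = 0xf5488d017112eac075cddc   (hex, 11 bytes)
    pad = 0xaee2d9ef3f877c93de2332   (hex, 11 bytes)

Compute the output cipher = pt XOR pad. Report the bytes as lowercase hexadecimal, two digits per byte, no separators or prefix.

5baa54ee4e959653abeeee

byte 0: 11110101 ⊕ 10101110 = 01011011
byte 1: 01001000 ⊕ 11100010 = 10101010
byte 2: 10001101 ⊕ 11011001 = 01010100
byte 3: 00000001 ⊕ 11101111 = 11101110
byte 4: 01110001 ⊕ 00111111 = 01001110
byte 5: 00010010 ⊕ 10000111 = 10010101
byte 6: 11101010 ⊕ 01111100 = 10010110
byte 7: 11000000 ⊕ 10010011 = 01010011
byte 8: 01110101 ⊕ 11011110 = 10101011
byte 9: 11001101 ⊕ 00100011 = 11101110
byte 10: 11011100 ⊕ 00110010 = 11101110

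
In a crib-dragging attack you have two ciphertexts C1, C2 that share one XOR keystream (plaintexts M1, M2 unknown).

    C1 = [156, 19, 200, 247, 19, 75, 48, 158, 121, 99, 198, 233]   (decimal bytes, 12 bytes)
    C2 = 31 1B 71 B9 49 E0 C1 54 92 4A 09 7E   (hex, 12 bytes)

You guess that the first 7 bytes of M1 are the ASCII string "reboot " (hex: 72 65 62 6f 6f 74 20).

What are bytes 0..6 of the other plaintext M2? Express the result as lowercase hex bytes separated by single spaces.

First, C1 ⊕ C2 = (M1 ⊕ K) ⊕ (M2 ⊕ K) = M1 ⊕ M2, so the key drops out. Then M2 = (M1 ⊕ M2) ⊕ M1 over the first 7 bytes.
byte 0: (9c ^ 31) ^ 72 = ad ^ 72 = df
byte 1: (13 ^ 1b) ^ 65 = 08 ^ 65 = 6d
byte 2: (c8 ^ 71) ^ 62 = b9 ^ 62 = db
byte 3: (f7 ^ b9) ^ 6f = 4e ^ 6f = 21
byte 4: (13 ^ 49) ^ 6f = 5a ^ 6f = 35
byte 5: (4b ^ e0) ^ 74 = ab ^ 74 = df
byte 6: (30 ^ c1) ^ 20 = f1 ^ 20 = d1

df 6d db 21 35 df d1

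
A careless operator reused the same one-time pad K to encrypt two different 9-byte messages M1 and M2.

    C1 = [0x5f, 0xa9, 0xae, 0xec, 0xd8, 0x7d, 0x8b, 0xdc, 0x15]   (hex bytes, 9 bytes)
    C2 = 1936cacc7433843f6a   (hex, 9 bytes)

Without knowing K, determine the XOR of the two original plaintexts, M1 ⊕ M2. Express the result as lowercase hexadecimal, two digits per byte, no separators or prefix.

469f6420ac4e0fe37f

C1 ⊕ C2 = (M1 ⊕ K) ⊕ (M2 ⊕ K) = M1 ⊕ M2 — the shared key cancels under XOR.
5f XOR 19 = 46
a9 XOR 36 = 9f
ae XOR ca = 64
ec XOR cc = 20
d8 XOR 74 = ac
7d XOR 33 = 4e
8b XOR 84 = 0f
dc XOR 3f = e3
15 XOR 6a = 7f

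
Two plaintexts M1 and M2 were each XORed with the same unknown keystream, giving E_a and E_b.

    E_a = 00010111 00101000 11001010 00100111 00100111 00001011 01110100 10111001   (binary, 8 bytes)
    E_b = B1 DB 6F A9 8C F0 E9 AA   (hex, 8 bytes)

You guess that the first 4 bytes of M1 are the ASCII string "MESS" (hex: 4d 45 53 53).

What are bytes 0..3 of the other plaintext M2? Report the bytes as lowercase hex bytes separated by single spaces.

First, E_a ⊕ E_b = (M1 ⊕ K) ⊕ (M2 ⊕ K) = M1 ⊕ M2, so the key drops out. Then M2 = (M1 ⊕ M2) ⊕ M1 over the first 4 bytes.
byte 0: (17 XOR b1) XOR 4d = a6 XOR 4d = eb
byte 1: (28 XOR db) XOR 45 = f3 XOR 45 = b6
byte 2: (ca XOR 6f) XOR 53 = a5 XOR 53 = f6
byte 3: (27 XOR a9) XOR 53 = 8e XOR 53 = dd

eb b6 f6 dd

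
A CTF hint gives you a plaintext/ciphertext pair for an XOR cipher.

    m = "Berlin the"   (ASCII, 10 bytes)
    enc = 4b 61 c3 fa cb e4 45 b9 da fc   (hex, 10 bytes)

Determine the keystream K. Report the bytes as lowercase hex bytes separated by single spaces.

Since enc = m ⊕ K, XORing both sides with m gives K = m ⊕ enc.
 66 ⊕  75 =   9
101 ⊕  97 =   4
114 ⊕ 195 = 177
108 ⊕ 250 = 150
105 ⊕ 203 = 162
110 ⊕ 228 = 138
 32 ⊕  69 = 101
116 ⊕ 185 = 205
104 ⊕ 218 = 178
101 ⊕ 252 = 153

09 04 b1 96 a2 8a 65 cd b2 99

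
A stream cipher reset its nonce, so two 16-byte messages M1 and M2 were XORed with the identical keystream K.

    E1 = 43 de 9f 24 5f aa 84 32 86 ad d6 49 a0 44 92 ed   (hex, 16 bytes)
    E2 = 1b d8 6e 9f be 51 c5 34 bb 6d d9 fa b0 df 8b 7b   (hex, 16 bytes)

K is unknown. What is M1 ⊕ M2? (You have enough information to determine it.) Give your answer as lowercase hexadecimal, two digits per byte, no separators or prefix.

5806f1bbe1fb41063dc00fb3109b1996

E1 ⊕ E2 = (M1 ⊕ K) ⊕ (M2 ⊕ K) = M1 ⊕ M2 — the shared key cancels under XOR.
43 ⊕ 1b = 58
de ⊕ d8 = 06
9f ⊕ 6e = f1
24 ⊕ 9f = bb
5f ⊕ be = e1
aa ⊕ 51 = fb
84 ⊕ c5 = 41
32 ⊕ 34 = 06
86 ⊕ bb = 3d
ad ⊕ 6d = c0
d6 ⊕ d9 = 0f
49 ⊕ fa = b3
a0 ⊕ b0 = 10
44 ⊕ df = 9b
92 ⊕ 8b = 19
ed ⊕ 7b = 96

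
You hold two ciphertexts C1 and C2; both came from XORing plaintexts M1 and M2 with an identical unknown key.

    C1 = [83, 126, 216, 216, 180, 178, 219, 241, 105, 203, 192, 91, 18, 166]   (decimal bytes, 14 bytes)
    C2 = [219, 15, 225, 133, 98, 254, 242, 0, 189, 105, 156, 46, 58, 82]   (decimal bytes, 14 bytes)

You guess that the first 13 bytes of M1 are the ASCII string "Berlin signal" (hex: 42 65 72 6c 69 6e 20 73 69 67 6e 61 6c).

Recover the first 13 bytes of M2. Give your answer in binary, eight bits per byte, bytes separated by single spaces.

First, C1 ⊕ C2 = (M1 ⊕ K) ⊕ (M2 ⊕ K) = M1 ⊕ M2, so the key drops out. Then M2 = (M1 ⊕ M2) ⊕ M1 over the first 13 bytes.
byte 0: (53 ⊕ db) ⊕ 42 = 88 ⊕ 42 = ca
byte 1: (7e ⊕ 0f) ⊕ 65 = 71 ⊕ 65 = 14
byte 2: (d8 ⊕ e1) ⊕ 72 = 39 ⊕ 72 = 4b
byte 3: (d8 ⊕ 85) ⊕ 6c = 5d ⊕ 6c = 31
byte 4: (b4 ⊕ 62) ⊕ 69 = d6 ⊕ 69 = bf
byte 5: (b2 ⊕ fe) ⊕ 6e = 4c ⊕ 6e = 22
byte 6: (db ⊕ f2) ⊕ 20 = 29 ⊕ 20 = 09
byte 7: (f1 ⊕ 00) ⊕ 73 = f1 ⊕ 73 = 82
byte 8: (69 ⊕ bd) ⊕ 69 = d4 ⊕ 69 = bd
byte 9: (cb ⊕ 69) ⊕ 67 = a2 ⊕ 67 = c5
byte 10: (c0 ⊕ 9c) ⊕ 6e = 5c ⊕ 6e = 32
byte 11: (5b ⊕ 2e) ⊕ 61 = 75 ⊕ 61 = 14
byte 12: (12 ⊕ 3a) ⊕ 6c = 28 ⊕ 6c = 44

11001010 00010100 01001011 00110001 10111111 00100010 00001001 10000010 10111101 11000101 00110010 00010100 01000100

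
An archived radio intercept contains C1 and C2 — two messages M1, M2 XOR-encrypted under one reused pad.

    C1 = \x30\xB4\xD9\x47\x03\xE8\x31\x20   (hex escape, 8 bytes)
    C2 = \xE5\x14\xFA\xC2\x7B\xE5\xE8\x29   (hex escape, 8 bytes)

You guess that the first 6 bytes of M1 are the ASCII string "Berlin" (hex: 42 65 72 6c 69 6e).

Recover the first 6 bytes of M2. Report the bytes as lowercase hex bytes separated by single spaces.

97 c5 51 e9 11 63

First, C1 ⊕ C2 = (M1 ⊕ K) ⊕ (M2 ⊕ K) = M1 ⊕ M2, so the key drops out. Then M2 = (M1 ⊕ M2) ⊕ M1 over the first 6 bytes.
byte 0: (30 ^ e5) ^ 42 = d5 ^ 42 = 97
byte 1: (b4 ^ 14) ^ 65 = a0 ^ 65 = c5
byte 2: (d9 ^ fa) ^ 72 = 23 ^ 72 = 51
byte 3: (47 ^ c2) ^ 6c = 85 ^ 6c = e9
byte 4: (03 ^ 7b) ^ 69 = 78 ^ 69 = 11
byte 5: (e8 ^ e5) ^ 6e = 0d ^ 6e = 63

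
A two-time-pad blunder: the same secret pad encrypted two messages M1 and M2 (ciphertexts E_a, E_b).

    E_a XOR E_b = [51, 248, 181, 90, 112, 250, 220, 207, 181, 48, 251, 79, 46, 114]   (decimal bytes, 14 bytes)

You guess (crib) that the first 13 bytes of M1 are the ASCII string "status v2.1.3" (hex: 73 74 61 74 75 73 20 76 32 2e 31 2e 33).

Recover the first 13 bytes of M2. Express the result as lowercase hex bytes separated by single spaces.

Since E_a ⊕ E_b = M1 ⊕ M2, XORing with the guessed M1 bytes yields the corresponding M2 bytes: M2 = (E_a ⊕ E_b) ⊕ M1.
byte 0: 33 ⊕ 73 = 40
byte 1: f8 ⊕ 74 = 8c
byte 2: b5 ⊕ 61 = d4
byte 3: 5a ⊕ 74 = 2e
byte 4: 70 ⊕ 75 = 05
byte 5: fa ⊕ 73 = 89
byte 6: dc ⊕ 20 = fc
byte 7: cf ⊕ 76 = b9
byte 8: b5 ⊕ 32 = 87
byte 9: 30 ⊕ 2e = 1e
byte 10: fb ⊕ 31 = ca
byte 11: 4f ⊕ 2e = 61
byte 12: 2e ⊕ 33 = 1d

40 8c d4 2e 05 89 fc b9 87 1e ca 61 1d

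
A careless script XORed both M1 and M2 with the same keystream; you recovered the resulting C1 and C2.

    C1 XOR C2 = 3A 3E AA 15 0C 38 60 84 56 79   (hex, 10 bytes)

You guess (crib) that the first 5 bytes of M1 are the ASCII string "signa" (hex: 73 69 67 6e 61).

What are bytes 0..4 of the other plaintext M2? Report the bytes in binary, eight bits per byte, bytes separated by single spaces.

01001001 01010111 11001101 01111011 01101101

Since C1 ⊕ C2 = M1 ⊕ M2, XORing with the guessed M1 bytes yields the corresponding M2 bytes: M2 = (C1 ⊕ C2) ⊕ M1.
00111010 ^ 01110011 = 01001001
00111110 ^ 01101001 = 01010111
10101010 ^ 01100111 = 11001101
00010101 ^ 01101110 = 01111011
00001100 ^ 01100001 = 01101101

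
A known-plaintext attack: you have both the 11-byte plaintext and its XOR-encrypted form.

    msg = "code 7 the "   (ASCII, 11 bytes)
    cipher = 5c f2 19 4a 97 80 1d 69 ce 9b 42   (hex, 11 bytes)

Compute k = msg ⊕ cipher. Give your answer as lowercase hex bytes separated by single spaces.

3f 9d 7d 2f b7 b7 3d 1d a6 fe 62

Since cipher = msg ⊕ k, XORing both sides with msg gives k = msg ⊕ cipher.
byte 0: 63 xor 5c = 3f
byte 1: 6f xor f2 = 9d
byte 2: 64 xor 19 = 7d
byte 3: 65 xor 4a = 2f
byte 4: 20 xor 97 = b7
byte 5: 37 xor 80 = b7
byte 6: 20 xor 1d = 3d
byte 7: 74 xor 69 = 1d
byte 8: 68 xor ce = a6
byte 9: 65 xor 9b = fe
byte 10: 20 xor 42 = 62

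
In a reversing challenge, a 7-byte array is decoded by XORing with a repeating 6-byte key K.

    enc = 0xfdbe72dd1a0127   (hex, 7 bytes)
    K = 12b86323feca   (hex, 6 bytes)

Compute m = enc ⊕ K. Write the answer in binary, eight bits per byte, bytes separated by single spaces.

11101111 00000110 00010001 11111110 11100100 11001011 00110101

The 6-byte key repeats, so the effective keystream is 12 b8 63 23 fe ca 12.
byte 0: fd ⊕ 12 = ef
byte 1: be ⊕ b8 = 06
byte 2: 72 ⊕ 63 = 11
byte 3: dd ⊕ 23 = fe
byte 4: 1a ⊕ fe = e4
byte 5: 01 ⊕ ca = cb
byte 6: 27 ⊕ 12 = 35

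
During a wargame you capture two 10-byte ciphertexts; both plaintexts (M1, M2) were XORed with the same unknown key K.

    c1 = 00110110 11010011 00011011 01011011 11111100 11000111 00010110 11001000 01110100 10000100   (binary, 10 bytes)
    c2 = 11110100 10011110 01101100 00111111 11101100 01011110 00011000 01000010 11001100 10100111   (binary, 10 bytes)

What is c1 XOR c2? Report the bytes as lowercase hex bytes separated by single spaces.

c2 4d 77 64 10 99 0e 8a b8 23

c1 ⊕ c2 = (M1 ⊕ K) ⊕ (M2 ⊕ K) = M1 ⊕ M2 — the shared key cancels under XOR.
byte 0: 36 ⊕ f4 = c2
byte 1: d3 ⊕ 9e = 4d
byte 2: 1b ⊕ 6c = 77
byte 3: 5b ⊕ 3f = 64
byte 4: fc ⊕ ec = 10
byte 5: c7 ⊕ 5e = 99
byte 6: 16 ⊕ 18 = 0e
byte 7: c8 ⊕ 42 = 8a
byte 8: 74 ⊕ cc = b8
byte 9: 84 ⊕ a7 = 23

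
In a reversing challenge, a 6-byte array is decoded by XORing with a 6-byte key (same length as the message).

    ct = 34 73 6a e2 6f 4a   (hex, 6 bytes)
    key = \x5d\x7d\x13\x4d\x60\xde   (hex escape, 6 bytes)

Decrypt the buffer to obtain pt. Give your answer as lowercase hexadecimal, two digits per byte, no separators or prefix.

690e79af0f94

 52 ⊕  93 = 105
115 ⊕ 125 =  14
106 ⊕  19 = 121
226 ⊕  77 = 175
111 ⊕  96 =  15
 74 ⊕ 222 = 148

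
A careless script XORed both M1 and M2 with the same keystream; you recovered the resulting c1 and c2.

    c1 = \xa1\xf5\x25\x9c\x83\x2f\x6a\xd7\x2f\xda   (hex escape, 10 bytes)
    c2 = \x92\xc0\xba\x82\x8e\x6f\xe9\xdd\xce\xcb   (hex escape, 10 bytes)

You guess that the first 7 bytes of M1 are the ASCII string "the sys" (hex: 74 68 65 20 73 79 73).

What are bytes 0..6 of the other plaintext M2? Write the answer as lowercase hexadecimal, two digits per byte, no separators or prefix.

First, c1 ⊕ c2 = (M1 ⊕ K) ⊕ (M2 ⊕ K) = M1 ⊕ M2, so the key drops out. Then M2 = (M1 ⊕ M2) ⊕ M1 over the first 7 bytes.
byte 0: (a1 xor 92) xor 74 = 33 xor 74 = 47
byte 1: (f5 xor c0) xor 68 = 35 xor 68 = 5d
byte 2: (25 xor ba) xor 65 = 9f xor 65 = fa
byte 3: (9c xor 82) xor 20 = 1e xor 20 = 3e
byte 4: (83 xor 8e) xor 73 = 0d xor 73 = 7e
byte 5: (2f xor 6f) xor 79 = 40 xor 79 = 39
byte 6: (6a xor e9) xor 73 = 83 xor 73 = f0

475dfa3e7e39f0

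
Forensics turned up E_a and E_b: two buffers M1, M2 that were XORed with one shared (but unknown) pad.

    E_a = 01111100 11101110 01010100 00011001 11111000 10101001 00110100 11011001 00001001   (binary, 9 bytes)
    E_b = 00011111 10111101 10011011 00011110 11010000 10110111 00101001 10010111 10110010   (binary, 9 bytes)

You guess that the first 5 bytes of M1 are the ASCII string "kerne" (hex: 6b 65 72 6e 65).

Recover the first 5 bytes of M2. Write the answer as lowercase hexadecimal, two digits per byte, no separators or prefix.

0836bd694d

First, E_a ⊕ E_b = (M1 ⊕ K) ⊕ (M2 ⊕ K) = M1 ⊕ M2, so the key drops out. Then M2 = (M1 ⊕ M2) ⊕ M1 over the first 5 bytes.
byte 0: (7c XOR 1f) XOR 6b = 63 XOR 6b = 08
byte 1: (ee XOR bd) XOR 65 = 53 XOR 65 = 36
byte 2: (54 XOR 9b) XOR 72 = cf XOR 72 = bd
byte 3: (19 XOR 1e) XOR 6e = 07 XOR 6e = 69
byte 4: (f8 XOR d0) XOR 65 = 28 XOR 65 = 4d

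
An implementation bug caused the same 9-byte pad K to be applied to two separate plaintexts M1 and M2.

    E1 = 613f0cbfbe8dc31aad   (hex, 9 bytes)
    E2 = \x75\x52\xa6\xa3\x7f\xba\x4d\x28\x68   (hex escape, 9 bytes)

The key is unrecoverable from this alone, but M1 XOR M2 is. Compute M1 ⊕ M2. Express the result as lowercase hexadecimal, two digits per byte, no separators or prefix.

146daa1cc1378e32c5

E1 ⊕ E2 = (M1 ⊕ K) ⊕ (M2 ⊕ K) = M1 ⊕ M2 — the shared key cancels under XOR.
01100001 ^ 01110101 = 00010100
00111111 ^ 01010010 = 01101101
00001100 ^ 10100110 = 10101010
10111111 ^ 10100011 = 00011100
10111110 ^ 01111111 = 11000001
10001101 ^ 10111010 = 00110111
11000011 ^ 01001101 = 10001110
00011010 ^ 00101000 = 00110010
10101101 ^ 01101000 = 11000101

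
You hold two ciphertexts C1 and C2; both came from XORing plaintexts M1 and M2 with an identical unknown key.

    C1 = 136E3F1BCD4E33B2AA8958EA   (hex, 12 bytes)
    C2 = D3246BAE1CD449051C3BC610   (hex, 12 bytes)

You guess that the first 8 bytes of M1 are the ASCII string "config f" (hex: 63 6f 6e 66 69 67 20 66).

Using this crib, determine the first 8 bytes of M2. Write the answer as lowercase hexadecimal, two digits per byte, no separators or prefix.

a3253ad3b8fd5ad1

First, C1 ⊕ C2 = (M1 ⊕ K) ⊕ (M2 ⊕ K) = M1 ⊕ M2, so the key drops out. Then M2 = (M1 ⊕ M2) ⊕ M1 over the first 8 bytes.
byte 0: (13 xor d3) xor 63 = c0 xor 63 = a3
byte 1: (6e xor 24) xor 6f = 4a xor 6f = 25
byte 2: (3f xor 6b) xor 6e = 54 xor 6e = 3a
byte 3: (1b xor ae) xor 66 = b5 xor 66 = d3
byte 4: (cd xor 1c) xor 69 = d1 xor 69 = b8
byte 5: (4e xor d4) xor 67 = 9a xor 67 = fd
byte 6: (33 xor 49) xor 20 = 7a xor 20 = 5a
byte 7: (b2 xor 05) xor 66 = b7 xor 66 = d1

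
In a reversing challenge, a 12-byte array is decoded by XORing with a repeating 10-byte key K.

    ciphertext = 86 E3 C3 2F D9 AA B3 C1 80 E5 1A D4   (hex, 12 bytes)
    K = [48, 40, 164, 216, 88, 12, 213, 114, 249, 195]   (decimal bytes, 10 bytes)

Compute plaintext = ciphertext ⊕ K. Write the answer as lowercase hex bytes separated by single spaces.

b6 cb 67 f7 81 a6 66 b3 79 26 2a fc

The 10-byte key repeats, so the effective keystream is 30 28 a4 d8 58 0c d5 72 f9 c3 30 28.
byte 0: 86 ⊕ 30 = b6
byte 1: e3 ⊕ 28 = cb
byte 2: c3 ⊕ a4 = 67
byte 3: 2f ⊕ d8 = f7
byte 4: d9 ⊕ 58 = 81
byte 5: aa ⊕ 0c = a6
byte 6: b3 ⊕ d5 = 66
byte 7: c1 ⊕ 72 = b3
byte 8: 80 ⊕ f9 = 79
byte 9: e5 ⊕ c3 = 26
byte 10: 1a ⊕ 30 = 2a
byte 11: d4 ⊕ 28 = fc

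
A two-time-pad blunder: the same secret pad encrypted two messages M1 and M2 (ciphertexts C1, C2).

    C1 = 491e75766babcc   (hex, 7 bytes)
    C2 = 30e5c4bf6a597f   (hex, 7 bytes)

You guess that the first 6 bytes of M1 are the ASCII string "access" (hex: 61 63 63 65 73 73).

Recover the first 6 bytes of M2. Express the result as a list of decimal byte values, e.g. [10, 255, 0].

[24, 152, 210, 172, 114, 129]

First, C1 ⊕ C2 = (M1 ⊕ K) ⊕ (M2 ⊕ K) = M1 ⊕ M2, so the key drops out. Then M2 = (M1 ⊕ M2) ⊕ M1 over the first 6 bytes.
byte 0: (49 XOR 30) XOR 61 = 79 XOR 61 = 18
byte 1: (1e XOR e5) XOR 63 = fb XOR 63 = 98
byte 2: (75 XOR c4) XOR 63 = b1 XOR 63 = d2
byte 3: (76 XOR bf) XOR 65 = c9 XOR 65 = ac
byte 4: (6b XOR 6a) XOR 73 = 01 XOR 73 = 72
byte 5: (ab XOR 59) XOR 73 = f2 XOR 73 = 81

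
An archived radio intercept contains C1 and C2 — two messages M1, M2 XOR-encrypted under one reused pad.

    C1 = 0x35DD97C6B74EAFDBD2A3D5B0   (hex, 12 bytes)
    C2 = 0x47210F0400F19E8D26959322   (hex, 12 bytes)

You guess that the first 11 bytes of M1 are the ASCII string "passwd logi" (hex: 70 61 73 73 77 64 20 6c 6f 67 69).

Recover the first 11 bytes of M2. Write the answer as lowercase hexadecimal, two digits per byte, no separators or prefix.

First, C1 ⊕ C2 = (M1 ⊕ K) ⊕ (M2 ⊕ K) = M1 ⊕ M2, so the key drops out. Then M2 = (M1 ⊕ M2) ⊕ M1 over the first 11 bytes.
byte 0: (35 XOR 47) XOR 70 = 72 XOR 70 = 02
byte 1: (dd XOR 21) XOR 61 = fc XOR 61 = 9d
byte 2: (97 XOR 0f) XOR 73 = 98 XOR 73 = eb
byte 3: (c6 XOR 04) XOR 73 = c2 XOR 73 = b1
byte 4: (b7 XOR 00) XOR 77 = b7 XOR 77 = c0
byte 5: (4e XOR f1) XOR 64 = bf XOR 64 = db
byte 6: (af XOR 9e) XOR 20 = 31 XOR 20 = 11
byte 7: (db XOR 8d) XOR 6c = 56 XOR 6c = 3a
byte 8: (d2 XOR 26) XOR 6f = f4 XOR 6f = 9b
byte 9: (a3 XOR 95) XOR 67 = 36 XOR 67 = 51
byte 10: (d5 XOR 93) XOR 69 = 46 XOR 69 = 2f

029debb1c0db113a9b512f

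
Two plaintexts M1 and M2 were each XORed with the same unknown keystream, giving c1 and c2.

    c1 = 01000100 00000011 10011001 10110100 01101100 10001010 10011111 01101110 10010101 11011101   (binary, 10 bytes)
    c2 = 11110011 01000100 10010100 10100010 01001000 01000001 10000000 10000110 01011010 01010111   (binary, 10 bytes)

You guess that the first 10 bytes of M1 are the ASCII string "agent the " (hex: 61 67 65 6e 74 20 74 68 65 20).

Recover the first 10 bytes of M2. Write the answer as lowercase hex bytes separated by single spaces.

First, c1 ⊕ c2 = (M1 ⊕ K) ⊕ (M2 ⊕ K) = M1 ⊕ M2, so the key drops out. Then M2 = (M1 ⊕ M2) ⊕ M1 over the first 10 bytes.
byte 0: (44 ⊕ f3) ⊕ 61 = b7 ⊕ 61 = d6
byte 1: (03 ⊕ 44) ⊕ 67 = 47 ⊕ 67 = 20
byte 2: (99 ⊕ 94) ⊕ 65 = 0d ⊕ 65 = 68
byte 3: (b4 ⊕ a2) ⊕ 6e = 16 ⊕ 6e = 78
byte 4: (6c ⊕ 48) ⊕ 74 = 24 ⊕ 74 = 50
byte 5: (8a ⊕ 41) ⊕ 20 = cb ⊕ 20 = eb
byte 6: (9f ⊕ 80) ⊕ 74 = 1f ⊕ 74 = 6b
byte 7: (6e ⊕ 86) ⊕ 68 = e8 ⊕ 68 = 80
byte 8: (95 ⊕ 5a) ⊕ 65 = cf ⊕ 65 = aa
byte 9: (dd ⊕ 57) ⊕ 20 = 8a ⊕ 20 = aa

d6 20 68 78 50 eb 6b 80 aa aa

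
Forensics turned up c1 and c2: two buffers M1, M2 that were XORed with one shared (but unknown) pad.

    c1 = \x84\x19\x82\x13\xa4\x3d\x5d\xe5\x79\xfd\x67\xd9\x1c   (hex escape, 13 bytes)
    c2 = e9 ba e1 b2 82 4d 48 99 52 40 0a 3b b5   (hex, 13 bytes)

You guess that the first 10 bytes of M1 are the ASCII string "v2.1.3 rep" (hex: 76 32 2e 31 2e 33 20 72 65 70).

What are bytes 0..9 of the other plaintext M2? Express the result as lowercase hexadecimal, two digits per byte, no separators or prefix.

First, c1 ⊕ c2 = (M1 ⊕ K) ⊕ (M2 ⊕ K) = M1 ⊕ M2, so the key drops out. Then M2 = (M1 ⊕ M2) ⊕ M1 over the first 10 bytes.
byte 0: (84 ⊕ e9) ⊕ 76 = 6d ⊕ 76 = 1b
byte 1: (19 ⊕ ba) ⊕ 32 = a3 ⊕ 32 = 91
byte 2: (82 ⊕ e1) ⊕ 2e = 63 ⊕ 2e = 4d
byte 3: (13 ⊕ b2) ⊕ 31 = a1 ⊕ 31 = 90
byte 4: (a4 ⊕ 82) ⊕ 2e = 26 ⊕ 2e = 08
byte 5: (3d ⊕ 4d) ⊕ 33 = 70 ⊕ 33 = 43
byte 6: (5d ⊕ 48) ⊕ 20 = 15 ⊕ 20 = 35
byte 7: (e5 ⊕ 99) ⊕ 72 = 7c ⊕ 72 = 0e
byte 8: (79 ⊕ 52) ⊕ 65 = 2b ⊕ 65 = 4e
byte 9: (fd ⊕ 40) ⊕ 70 = bd ⊕ 70 = cd

1b914d900843350e4ecd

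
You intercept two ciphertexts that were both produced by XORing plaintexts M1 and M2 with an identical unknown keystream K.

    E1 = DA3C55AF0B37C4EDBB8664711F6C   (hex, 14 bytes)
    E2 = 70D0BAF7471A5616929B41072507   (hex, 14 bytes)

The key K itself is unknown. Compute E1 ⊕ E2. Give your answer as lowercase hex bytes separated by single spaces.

aa ec ef 58 4c 2d 92 fb 29 1d 25 76 3a 6b

E1 ⊕ E2 = (M1 ⊕ K) ⊕ (M2 ⊕ K) = M1 ⊕ M2 — the shared key cancels under XOR.
da xor 70 = aa
3c xor d0 = ec
55 xor ba = ef
af xor f7 = 58
0b xor 47 = 4c
37 xor 1a = 2d
c4 xor 56 = 92
ed xor 16 = fb
bb xor 92 = 29
86 xor 9b = 1d
64 xor 41 = 25
71 xor 07 = 76
1f xor 25 = 3a
6c xor 07 = 6b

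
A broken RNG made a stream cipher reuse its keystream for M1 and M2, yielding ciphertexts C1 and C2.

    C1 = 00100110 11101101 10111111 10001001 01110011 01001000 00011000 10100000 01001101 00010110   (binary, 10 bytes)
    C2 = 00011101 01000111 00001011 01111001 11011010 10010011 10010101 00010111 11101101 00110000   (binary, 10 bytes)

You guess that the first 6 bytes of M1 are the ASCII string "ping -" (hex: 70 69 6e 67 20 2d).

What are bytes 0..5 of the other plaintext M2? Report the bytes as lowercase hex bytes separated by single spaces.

4b c3 da 97 89 f6

First, C1 ⊕ C2 = (M1 ⊕ K) ⊕ (M2 ⊕ K) = M1 ⊕ M2, so the key drops out. Then M2 = (M1 ⊕ M2) ⊕ M1 over the first 6 bytes.
byte 0: (26 ⊕ 1d) ⊕ 70 = 3b ⊕ 70 = 4b
byte 1: (ed ⊕ 47) ⊕ 69 = aa ⊕ 69 = c3
byte 2: (bf ⊕ 0b) ⊕ 6e = b4 ⊕ 6e = da
byte 3: (89 ⊕ 79) ⊕ 67 = f0 ⊕ 67 = 97
byte 4: (73 ⊕ da) ⊕ 20 = a9 ⊕ 20 = 89
byte 5: (48 ⊕ 93) ⊕ 2d = db ⊕ 2d = f6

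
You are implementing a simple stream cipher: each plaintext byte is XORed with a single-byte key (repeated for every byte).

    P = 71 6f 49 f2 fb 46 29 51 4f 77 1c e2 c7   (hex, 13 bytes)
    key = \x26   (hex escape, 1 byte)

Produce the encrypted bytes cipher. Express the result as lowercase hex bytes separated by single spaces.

The 1-byte key repeats, so the effective keystream is 26 26 26 26 26 26 26 26 26 26 26 26 26.
byte 0: 71 ⊕ 26 = 57
byte 1: 6f ⊕ 26 = 49
byte 2: 49 ⊕ 26 = 6f
byte 3: f2 ⊕ 26 = d4
byte 4: fb ⊕ 26 = dd
byte 5: 46 ⊕ 26 = 60
byte 6: 29 ⊕ 26 = 0f
byte 7: 51 ⊕ 26 = 77
byte 8: 4f ⊕ 26 = 69
byte 9: 77 ⊕ 26 = 51
byte 10: 1c ⊕ 26 = 3a
byte 11: e2 ⊕ 26 = c4
byte 12: c7 ⊕ 26 = e1

57 49 6f d4 dd 60 0f 77 69 51 3a c4 e1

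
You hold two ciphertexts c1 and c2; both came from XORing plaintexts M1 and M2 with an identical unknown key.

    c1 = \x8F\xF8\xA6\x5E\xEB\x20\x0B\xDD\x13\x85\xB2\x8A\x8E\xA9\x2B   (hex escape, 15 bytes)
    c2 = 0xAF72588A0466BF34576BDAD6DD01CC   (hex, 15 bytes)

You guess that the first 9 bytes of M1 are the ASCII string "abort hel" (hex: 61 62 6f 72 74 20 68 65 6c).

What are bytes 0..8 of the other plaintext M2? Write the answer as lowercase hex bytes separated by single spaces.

41 e8 91 a6 9b 66 dc 8c 28

First, c1 ⊕ c2 = (M1 ⊕ K) ⊕ (M2 ⊕ K) = M1 ⊕ M2, so the key drops out. Then M2 = (M1 ⊕ M2) ⊕ M1 over the first 9 bytes.
byte 0: (8f xor af) xor 61 = 20 xor 61 = 41
byte 1: (f8 xor 72) xor 62 = 8a xor 62 = e8
byte 2: (a6 xor 58) xor 6f = fe xor 6f = 91
byte 3: (5e xor 8a) xor 72 = d4 xor 72 = a6
byte 4: (eb xor 04) xor 74 = ef xor 74 = 9b
byte 5: (20 xor 66) xor 20 = 46 xor 20 = 66
byte 6: (0b xor bf) xor 68 = b4 xor 68 = dc
byte 7: (dd xor 34) xor 65 = e9 xor 65 = 8c
byte 8: (13 xor 57) xor 6c = 44 xor 6c = 28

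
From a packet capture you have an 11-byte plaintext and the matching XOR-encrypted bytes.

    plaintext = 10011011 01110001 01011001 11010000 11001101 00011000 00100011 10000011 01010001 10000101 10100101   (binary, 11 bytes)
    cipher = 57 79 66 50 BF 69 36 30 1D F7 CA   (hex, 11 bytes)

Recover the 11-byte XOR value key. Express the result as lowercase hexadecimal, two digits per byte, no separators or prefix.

Since cipher = plaintext ⊕ key, XORing both sides with plaintext gives key = plaintext ⊕ cipher.
byte 0: 9b XOR 57 = cc
byte 1: 71 XOR 79 = 08
byte 2: 59 XOR 66 = 3f
byte 3: d0 XOR 50 = 80
byte 4: cd XOR bf = 72
byte 5: 18 XOR 69 = 71
byte 6: 23 XOR 36 = 15
byte 7: 83 XOR 30 = b3
byte 8: 51 XOR 1d = 4c
byte 9: 85 XOR f7 = 72
byte 10: a5 XOR ca = 6f

cc083f80727115b34c726f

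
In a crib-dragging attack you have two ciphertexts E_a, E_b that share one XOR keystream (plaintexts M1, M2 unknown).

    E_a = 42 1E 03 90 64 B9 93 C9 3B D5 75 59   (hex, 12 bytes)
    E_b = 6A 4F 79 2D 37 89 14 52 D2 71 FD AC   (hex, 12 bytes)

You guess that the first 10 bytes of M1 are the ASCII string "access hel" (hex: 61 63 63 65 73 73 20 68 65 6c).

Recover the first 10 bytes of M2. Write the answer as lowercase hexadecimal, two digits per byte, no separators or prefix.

493219d82043a7f38cc8

First, E_a ⊕ E_b = (M1 ⊕ K) ⊕ (M2 ⊕ K) = M1 ⊕ M2, so the key drops out. Then M2 = (M1 ⊕ M2) ⊕ M1 over the first 10 bytes.
byte 0: (42 xor 6a) xor 61 = 28 xor 61 = 49
byte 1: (1e xor 4f) xor 63 = 51 xor 63 = 32
byte 2: (03 xor 79) xor 63 = 7a xor 63 = 19
byte 3: (90 xor 2d) xor 65 = bd xor 65 = d8
byte 4: (64 xor 37) xor 73 = 53 xor 73 = 20
byte 5: (b9 xor 89) xor 73 = 30 xor 73 = 43
byte 6: (93 xor 14) xor 20 = 87 xor 20 = a7
byte 7: (c9 xor 52) xor 68 = 9b xor 68 = f3
byte 8: (3b xor d2) xor 65 = e9 xor 65 = 8c
byte 9: (d5 xor 71) xor 6c = a4 xor 6c = c8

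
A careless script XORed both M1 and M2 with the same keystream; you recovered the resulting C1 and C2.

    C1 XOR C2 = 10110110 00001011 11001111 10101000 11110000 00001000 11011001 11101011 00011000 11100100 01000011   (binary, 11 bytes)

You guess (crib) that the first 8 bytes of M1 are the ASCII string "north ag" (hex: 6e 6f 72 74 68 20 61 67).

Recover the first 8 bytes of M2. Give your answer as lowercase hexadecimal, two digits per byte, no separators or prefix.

Since C1 ⊕ C2 = M1 ⊕ M2, XORing with the guessed M1 bytes yields the corresponding M2 bytes: M2 = (C1 ⊕ C2) ⊕ M1.
182 ⊕ 110 = 216
 11 ⊕ 111 = 100
207 ⊕ 114 = 189
168 ⊕ 116 = 220
240 ⊕ 104 = 152
  8 ⊕  32 =  40
217 ⊕  97 = 184
235 ⊕ 103 = 140

d864bddc9828b88c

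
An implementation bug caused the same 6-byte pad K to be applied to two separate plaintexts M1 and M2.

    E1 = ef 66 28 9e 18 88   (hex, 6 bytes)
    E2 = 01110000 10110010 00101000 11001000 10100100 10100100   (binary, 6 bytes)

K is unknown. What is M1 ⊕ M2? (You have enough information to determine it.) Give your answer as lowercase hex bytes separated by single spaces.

9f d4 00 56 bc 2c

E1 ⊕ E2 = (M1 ⊕ K) ⊕ (M2 ⊕ K) = M1 ⊕ M2 — the shared key cancels under XOR.
239 ^ 112 = 159
102 ^ 178 = 212
 40 ^  40 =   0
158 ^ 200 =  86
 24 ^ 164 = 188
136 ^ 164 =  44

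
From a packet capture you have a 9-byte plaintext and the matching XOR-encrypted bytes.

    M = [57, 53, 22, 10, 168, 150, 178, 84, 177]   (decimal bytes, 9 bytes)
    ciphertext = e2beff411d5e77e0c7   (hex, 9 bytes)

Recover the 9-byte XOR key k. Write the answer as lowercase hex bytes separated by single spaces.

Since ciphertext = M ⊕ k, XORing both sides with M gives k = M ⊕ ciphertext.
byte 0: 00111001 xor 11100010 = 11011011
byte 1: 00110101 xor 10111110 = 10001011
byte 2: 00010110 xor 11111111 = 11101001
byte 3: 00001010 xor 01000001 = 01001011
byte 4: 10101000 xor 00011101 = 10110101
byte 5: 10010110 xor 01011110 = 11001000
byte 6: 10110010 xor 01110111 = 11000101
byte 7: 01010100 xor 11100000 = 10110100
byte 8: 10110001 xor 11000111 = 01110110

db 8b e9 4b b5 c8 c5 b4 76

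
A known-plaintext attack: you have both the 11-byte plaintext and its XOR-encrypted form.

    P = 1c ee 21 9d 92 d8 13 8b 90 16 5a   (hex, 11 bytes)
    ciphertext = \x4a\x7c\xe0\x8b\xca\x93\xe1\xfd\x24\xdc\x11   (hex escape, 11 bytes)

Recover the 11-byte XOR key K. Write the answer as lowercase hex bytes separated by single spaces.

56 92 c1 16 58 4b f2 76 b4 ca 4b

Since ciphertext = P ⊕ K, XORing both sides with P gives K = P ⊕ ciphertext.
1c xor 4a = 56
ee xor 7c = 92
21 xor e0 = c1
9d xor 8b = 16
92 xor ca = 58
d8 xor 93 = 4b
13 xor e1 = f2
8b xor fd = 76
90 xor 24 = b4
16 xor dc = ca
5a xor 11 = 4b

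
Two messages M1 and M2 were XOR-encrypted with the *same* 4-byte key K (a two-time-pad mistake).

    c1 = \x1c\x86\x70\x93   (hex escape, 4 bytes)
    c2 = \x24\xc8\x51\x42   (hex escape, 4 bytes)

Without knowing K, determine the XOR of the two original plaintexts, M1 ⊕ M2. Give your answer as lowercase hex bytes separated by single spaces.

38 4e 21 d1

c1 ⊕ c2 = (M1 ⊕ K) ⊕ (M2 ⊕ K) = M1 ⊕ M2 — the shared key cancels under XOR.
 28 XOR  36 =  56
134 XOR 200 =  78
112 XOR  81 =  33
147 XOR  66 = 209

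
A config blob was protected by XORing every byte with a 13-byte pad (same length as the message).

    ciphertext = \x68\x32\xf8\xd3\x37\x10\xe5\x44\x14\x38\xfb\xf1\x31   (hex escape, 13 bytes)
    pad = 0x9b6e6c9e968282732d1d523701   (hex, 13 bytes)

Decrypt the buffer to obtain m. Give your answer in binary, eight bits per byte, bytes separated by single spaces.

11110011 01011100 10010100 01001101 10100001 10010010 01100111 00110111 00111001 00100101 10101001 11000110 00110000

byte 0: 68 ^ 9b = f3
byte 1: 32 ^ 6e = 5c
byte 2: f8 ^ 6c = 94
byte 3: d3 ^ 9e = 4d
byte 4: 37 ^ 96 = a1
byte 5: 10 ^ 82 = 92
byte 6: e5 ^ 82 = 67
byte 7: 44 ^ 73 = 37
byte 8: 14 ^ 2d = 39
byte 9: 38 ^ 1d = 25
byte 10: fb ^ 52 = a9
byte 11: f1 ^ 37 = c6
byte 12: 31 ^ 01 = 30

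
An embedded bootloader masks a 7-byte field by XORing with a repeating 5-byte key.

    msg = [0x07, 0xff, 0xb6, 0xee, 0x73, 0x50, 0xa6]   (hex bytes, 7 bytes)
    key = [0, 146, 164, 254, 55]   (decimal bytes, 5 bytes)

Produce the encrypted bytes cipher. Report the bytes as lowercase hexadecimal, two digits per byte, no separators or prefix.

The 5-byte key repeats, so the effective keystream is 00 92 a4 fe 37 00 92.
byte 0: 07 XOR 00 = 07
byte 1: ff XOR 92 = 6d
byte 2: b6 XOR a4 = 12
byte 3: ee XOR fe = 10
byte 4: 73 XOR 37 = 44
byte 5: 50 XOR 00 = 50
byte 6: a6 XOR 92 = 34

076d1210445034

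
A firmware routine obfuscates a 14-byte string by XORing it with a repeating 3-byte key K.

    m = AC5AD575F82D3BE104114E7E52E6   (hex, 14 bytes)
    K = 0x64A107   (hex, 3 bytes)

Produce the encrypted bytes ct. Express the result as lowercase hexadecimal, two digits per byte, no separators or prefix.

The 3-byte key repeats, so the effective keystream is 64 a1 07 64 a1 07 64 a1 07 64 a1 07 64 a1.
byte 0: ac xor 64 = c8
byte 1: 5a xor a1 = fb
byte 2: d5 xor 07 = d2
byte 3: 75 xor 64 = 11
byte 4: f8 xor a1 = 59
byte 5: 2d xor 07 = 2a
byte 6: 3b xor 64 = 5f
byte 7: e1 xor a1 = 40
byte 8: 04 xor 07 = 03
byte 9: 11 xor 64 = 75
byte 10: 4e xor a1 = ef
byte 11: 7e xor 07 = 79
byte 12: 52 xor 64 = 36
byte 13: e6 xor a1 = 47

c8fbd211592a5f400375ef793647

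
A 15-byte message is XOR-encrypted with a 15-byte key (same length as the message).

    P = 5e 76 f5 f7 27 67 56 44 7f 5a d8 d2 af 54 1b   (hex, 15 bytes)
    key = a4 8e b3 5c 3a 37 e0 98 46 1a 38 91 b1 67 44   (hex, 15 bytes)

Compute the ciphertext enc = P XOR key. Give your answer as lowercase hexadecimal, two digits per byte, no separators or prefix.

faf846ab1d50b6dc3940e0431e335f

XOR is its own inverse, so applying the key byte-wise gives the result directly.
01011110 ⊕ 10100100 = 11111010
01110110 ⊕ 10001110 = 11111000
11110101 ⊕ 10110011 = 01000110
11110111 ⊕ 01011100 = 10101011
00100111 ⊕ 00111010 = 00011101
01100111 ⊕ 00110111 = 01010000
01010110 ⊕ 11100000 = 10110110
01000100 ⊕ 10011000 = 11011100
01111111 ⊕ 01000110 = 00111001
01011010 ⊕ 00011010 = 01000000
11011000 ⊕ 00111000 = 11100000
11010010 ⊕ 10010001 = 01000011
10101111 ⊕ 10110001 = 00011110
01010100 ⊕ 01100111 = 00110011
00011011 ⊕ 01000100 = 01011111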